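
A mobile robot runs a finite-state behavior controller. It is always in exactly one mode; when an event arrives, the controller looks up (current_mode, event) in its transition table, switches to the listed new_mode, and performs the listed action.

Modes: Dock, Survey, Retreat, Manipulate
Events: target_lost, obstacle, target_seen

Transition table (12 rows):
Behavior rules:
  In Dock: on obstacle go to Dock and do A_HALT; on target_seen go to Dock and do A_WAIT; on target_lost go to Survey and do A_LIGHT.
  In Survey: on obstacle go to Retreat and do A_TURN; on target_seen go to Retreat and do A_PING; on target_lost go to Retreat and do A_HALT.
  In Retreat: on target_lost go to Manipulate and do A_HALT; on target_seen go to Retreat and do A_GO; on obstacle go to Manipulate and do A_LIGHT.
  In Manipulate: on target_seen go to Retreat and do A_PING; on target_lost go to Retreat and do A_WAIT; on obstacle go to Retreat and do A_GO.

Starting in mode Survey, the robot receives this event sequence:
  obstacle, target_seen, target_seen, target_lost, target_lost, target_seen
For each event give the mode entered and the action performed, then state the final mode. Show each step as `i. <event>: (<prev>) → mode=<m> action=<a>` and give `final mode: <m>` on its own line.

1. obstacle: (Survey) → mode=Retreat action=A_TURN
2. target_seen: (Retreat) → mode=Retreat action=A_GO
3. target_seen: (Retreat) → mode=Retreat action=A_GO
4. target_lost: (Retreat) → mode=Manipulate action=A_HALT
5. target_lost: (Manipulate) → mode=Retreat action=A_WAIT
6. target_seen: (Retreat) → mode=Retreat action=A_GO

final mode: Retreat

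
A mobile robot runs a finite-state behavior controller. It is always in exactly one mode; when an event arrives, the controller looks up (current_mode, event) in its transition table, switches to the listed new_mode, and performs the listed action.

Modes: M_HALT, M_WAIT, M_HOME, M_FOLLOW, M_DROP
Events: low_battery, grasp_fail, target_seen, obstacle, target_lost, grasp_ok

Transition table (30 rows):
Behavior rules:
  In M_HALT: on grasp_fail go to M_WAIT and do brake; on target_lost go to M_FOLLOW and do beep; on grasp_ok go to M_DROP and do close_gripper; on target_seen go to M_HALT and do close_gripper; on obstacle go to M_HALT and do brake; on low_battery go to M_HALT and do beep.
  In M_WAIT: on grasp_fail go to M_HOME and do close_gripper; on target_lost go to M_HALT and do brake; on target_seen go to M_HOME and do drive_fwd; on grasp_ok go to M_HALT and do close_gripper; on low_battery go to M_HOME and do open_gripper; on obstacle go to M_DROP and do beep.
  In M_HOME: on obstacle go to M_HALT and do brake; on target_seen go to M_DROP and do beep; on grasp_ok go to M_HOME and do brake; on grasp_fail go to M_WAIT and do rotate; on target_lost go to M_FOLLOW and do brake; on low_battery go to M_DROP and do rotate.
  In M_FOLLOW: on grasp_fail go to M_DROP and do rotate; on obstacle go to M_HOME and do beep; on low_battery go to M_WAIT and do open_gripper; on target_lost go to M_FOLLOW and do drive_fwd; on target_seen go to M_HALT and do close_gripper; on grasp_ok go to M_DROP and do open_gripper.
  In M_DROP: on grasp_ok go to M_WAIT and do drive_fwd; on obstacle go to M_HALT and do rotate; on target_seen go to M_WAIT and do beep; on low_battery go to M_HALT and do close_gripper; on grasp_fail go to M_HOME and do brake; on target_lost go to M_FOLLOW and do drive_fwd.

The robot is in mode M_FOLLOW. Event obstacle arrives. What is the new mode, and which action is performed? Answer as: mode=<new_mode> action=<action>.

mode=M_HOME action=beep

current mode = M_FOLLOW; filter table to that mode:
  (M_FOLLOW, grasp_fail) → (M_DROP, rotate)
  (M_FOLLOW, obstacle) → (M_HOME, beep)  ← event matches
  (M_FOLLOW, low_battery) → (M_WAIT, open_gripper)
  (M_FOLLOW, target_lost) → (M_FOLLOW, drive_fwd)
  (M_FOLLOW, target_seen) → (M_HALT, close_gripper)
  (M_FOLLOW, grasp_ok) → (M_DROP, open_gripper)
event = obstacle selects (M_HOME, beep)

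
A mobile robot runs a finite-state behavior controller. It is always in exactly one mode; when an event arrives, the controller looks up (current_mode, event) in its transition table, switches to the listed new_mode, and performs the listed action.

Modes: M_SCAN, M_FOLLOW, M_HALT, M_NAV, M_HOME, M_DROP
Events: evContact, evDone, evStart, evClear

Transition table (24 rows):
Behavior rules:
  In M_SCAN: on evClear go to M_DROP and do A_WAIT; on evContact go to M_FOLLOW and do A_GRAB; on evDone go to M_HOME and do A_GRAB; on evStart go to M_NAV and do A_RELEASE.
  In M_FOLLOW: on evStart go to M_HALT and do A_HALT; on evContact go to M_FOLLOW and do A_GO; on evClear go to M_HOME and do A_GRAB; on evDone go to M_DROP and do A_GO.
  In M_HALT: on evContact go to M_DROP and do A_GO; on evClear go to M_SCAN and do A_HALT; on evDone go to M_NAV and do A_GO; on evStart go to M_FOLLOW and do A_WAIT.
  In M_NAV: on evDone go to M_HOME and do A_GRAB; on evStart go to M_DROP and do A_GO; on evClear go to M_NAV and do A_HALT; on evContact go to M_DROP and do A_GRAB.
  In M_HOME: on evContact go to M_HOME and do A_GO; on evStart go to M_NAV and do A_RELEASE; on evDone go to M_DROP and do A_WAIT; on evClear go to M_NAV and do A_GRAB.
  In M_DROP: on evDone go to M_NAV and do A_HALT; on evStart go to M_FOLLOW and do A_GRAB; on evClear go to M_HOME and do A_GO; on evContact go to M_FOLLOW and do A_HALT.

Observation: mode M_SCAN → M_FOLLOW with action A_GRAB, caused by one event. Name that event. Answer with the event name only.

evContact

try evContact: (M_SCAN, evContact) → (M_FOLLOW, A_GRAB)  ← matches
try evDone: (M_SCAN, evDone) → (M_HOME, A_GRAB)
try evStart: (M_SCAN, evStart) → (M_NAV, A_RELEASE)
try evClear: (M_SCAN, evClear) → (M_DROP, A_WAIT)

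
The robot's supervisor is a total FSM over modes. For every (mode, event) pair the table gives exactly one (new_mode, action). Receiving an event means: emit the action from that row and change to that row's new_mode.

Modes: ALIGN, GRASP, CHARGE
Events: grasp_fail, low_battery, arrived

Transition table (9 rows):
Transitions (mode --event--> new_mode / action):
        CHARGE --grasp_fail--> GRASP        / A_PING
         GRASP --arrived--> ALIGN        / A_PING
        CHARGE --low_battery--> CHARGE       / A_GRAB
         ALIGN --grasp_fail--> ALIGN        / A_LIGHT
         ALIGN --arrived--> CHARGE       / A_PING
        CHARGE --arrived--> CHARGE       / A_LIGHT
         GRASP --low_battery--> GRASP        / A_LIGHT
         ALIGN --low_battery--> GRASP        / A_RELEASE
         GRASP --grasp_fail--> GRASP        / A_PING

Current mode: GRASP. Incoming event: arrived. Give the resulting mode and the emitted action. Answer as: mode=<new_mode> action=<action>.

current mode = GRASP; filter table to that mode:
  (GRASP, arrived) → (ALIGN, A_PING)  ← event matches
  (GRASP, low_battery) → (GRASP, A_LIGHT)
  (GRASP, grasp_fail) → (GRASP, A_PING)
event = arrived selects (ALIGN, A_PING)

mode=ALIGN action=A_PING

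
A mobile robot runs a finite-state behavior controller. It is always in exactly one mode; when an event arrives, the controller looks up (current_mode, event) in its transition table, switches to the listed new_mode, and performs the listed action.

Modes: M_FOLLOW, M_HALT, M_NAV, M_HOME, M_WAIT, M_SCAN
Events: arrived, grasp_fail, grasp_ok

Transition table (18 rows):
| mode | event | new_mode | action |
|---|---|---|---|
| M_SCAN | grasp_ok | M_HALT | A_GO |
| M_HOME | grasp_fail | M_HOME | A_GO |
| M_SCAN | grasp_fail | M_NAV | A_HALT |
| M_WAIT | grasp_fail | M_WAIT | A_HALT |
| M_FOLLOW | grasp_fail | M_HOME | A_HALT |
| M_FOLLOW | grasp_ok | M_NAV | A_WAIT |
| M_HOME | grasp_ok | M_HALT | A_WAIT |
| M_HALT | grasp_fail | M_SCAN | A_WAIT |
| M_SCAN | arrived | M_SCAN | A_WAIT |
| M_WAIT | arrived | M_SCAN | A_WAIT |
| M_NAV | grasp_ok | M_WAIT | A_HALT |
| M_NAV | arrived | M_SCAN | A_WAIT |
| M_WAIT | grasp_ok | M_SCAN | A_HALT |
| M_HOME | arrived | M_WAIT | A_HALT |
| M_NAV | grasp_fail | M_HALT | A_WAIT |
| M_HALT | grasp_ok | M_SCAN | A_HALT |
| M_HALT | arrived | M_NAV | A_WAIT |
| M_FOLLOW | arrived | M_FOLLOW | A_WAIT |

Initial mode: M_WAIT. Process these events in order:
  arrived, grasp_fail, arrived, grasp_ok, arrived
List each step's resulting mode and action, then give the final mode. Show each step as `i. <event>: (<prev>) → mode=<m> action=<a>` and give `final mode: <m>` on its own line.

1. arrived: (M_WAIT) → mode=M_SCAN action=A_WAIT
2. grasp_fail: (M_SCAN) → mode=M_NAV action=A_HALT
3. arrived: (M_NAV) → mode=M_SCAN action=A_WAIT
4. grasp_ok: (M_SCAN) → mode=M_HALT action=A_GO
5. arrived: (M_HALT) → mode=M_NAV action=A_WAIT

final mode: M_NAV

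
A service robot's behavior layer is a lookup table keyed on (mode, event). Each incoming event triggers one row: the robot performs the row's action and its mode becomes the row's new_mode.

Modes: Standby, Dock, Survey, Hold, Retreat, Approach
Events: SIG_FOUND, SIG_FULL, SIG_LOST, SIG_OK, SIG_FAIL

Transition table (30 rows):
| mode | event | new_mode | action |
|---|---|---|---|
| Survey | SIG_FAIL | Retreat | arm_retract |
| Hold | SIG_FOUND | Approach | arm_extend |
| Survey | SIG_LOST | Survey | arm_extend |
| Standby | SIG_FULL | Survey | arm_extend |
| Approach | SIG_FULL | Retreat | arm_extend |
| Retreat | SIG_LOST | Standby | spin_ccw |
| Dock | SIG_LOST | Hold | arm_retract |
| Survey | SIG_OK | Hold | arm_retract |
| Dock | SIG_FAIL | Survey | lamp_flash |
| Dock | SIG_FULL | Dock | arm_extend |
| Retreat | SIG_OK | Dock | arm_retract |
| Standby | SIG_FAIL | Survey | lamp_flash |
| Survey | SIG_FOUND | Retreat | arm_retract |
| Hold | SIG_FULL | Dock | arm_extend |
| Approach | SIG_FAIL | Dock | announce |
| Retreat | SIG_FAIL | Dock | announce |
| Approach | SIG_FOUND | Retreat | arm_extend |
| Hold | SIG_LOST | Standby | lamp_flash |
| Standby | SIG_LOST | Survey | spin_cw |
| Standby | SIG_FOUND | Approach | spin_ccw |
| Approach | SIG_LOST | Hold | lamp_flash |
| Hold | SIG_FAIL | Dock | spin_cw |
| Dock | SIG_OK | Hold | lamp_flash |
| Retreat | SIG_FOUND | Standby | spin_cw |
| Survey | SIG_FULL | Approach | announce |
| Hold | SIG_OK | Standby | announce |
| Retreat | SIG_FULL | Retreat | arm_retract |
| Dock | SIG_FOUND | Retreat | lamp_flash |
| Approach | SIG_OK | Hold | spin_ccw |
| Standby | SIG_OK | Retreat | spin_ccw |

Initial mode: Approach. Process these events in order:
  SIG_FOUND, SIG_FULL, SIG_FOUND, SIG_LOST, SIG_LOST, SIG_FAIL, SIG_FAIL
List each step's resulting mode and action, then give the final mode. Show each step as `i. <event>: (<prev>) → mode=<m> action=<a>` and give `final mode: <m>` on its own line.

final mode: Dock

1. SIG_FOUND: (Approach) → mode=Retreat action=arm_extend
2. SIG_FULL: (Retreat) → mode=Retreat action=arm_retract
3. SIG_FOUND: (Retreat) → mode=Standby action=spin_cw
4. SIG_LOST: (Standby) → mode=Survey action=spin_cw
5. SIG_LOST: (Survey) → mode=Survey action=arm_extend
6. SIG_FAIL: (Survey) → mode=Retreat action=arm_retract
7. SIG_FAIL: (Retreat) → mode=Dock action=announce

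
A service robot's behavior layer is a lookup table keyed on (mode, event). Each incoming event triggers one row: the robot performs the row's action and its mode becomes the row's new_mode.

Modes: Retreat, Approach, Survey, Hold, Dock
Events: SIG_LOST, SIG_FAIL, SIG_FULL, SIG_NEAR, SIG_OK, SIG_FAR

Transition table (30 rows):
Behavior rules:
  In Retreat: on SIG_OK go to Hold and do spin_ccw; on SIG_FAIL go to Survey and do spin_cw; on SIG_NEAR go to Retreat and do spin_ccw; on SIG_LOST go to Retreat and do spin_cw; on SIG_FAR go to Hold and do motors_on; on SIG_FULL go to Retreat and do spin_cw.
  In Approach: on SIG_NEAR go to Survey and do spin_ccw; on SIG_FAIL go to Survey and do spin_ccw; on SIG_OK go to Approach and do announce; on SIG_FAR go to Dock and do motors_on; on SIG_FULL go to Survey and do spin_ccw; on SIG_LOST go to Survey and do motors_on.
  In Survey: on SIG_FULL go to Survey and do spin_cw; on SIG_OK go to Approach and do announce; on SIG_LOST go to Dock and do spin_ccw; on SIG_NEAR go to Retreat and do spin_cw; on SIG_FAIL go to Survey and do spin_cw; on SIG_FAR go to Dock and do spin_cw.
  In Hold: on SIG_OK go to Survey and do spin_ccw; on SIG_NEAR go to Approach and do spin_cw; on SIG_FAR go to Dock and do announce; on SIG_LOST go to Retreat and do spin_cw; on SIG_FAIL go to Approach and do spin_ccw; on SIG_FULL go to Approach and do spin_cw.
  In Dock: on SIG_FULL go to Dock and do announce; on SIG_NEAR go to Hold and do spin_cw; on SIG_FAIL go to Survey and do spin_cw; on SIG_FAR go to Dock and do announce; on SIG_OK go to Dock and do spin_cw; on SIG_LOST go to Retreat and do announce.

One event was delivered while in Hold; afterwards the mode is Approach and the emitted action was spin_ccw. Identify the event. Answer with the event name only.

SIG_FAIL

try SIG_LOST: (Hold, SIG_LOST) → (Retreat, spin_cw)
try SIG_FAIL: (Hold, SIG_FAIL) → (Approach, spin_ccw)  ← matches
try SIG_FULL: (Hold, SIG_FULL) → (Approach, spin_cw)
try SIG_NEAR: (Hold, SIG_NEAR) → (Approach, spin_cw)
try SIG_OK: (Hold, SIG_OK) → (Survey, spin_ccw)
try SIG_FAR: (Hold, SIG_FAR) → (Dock, announce)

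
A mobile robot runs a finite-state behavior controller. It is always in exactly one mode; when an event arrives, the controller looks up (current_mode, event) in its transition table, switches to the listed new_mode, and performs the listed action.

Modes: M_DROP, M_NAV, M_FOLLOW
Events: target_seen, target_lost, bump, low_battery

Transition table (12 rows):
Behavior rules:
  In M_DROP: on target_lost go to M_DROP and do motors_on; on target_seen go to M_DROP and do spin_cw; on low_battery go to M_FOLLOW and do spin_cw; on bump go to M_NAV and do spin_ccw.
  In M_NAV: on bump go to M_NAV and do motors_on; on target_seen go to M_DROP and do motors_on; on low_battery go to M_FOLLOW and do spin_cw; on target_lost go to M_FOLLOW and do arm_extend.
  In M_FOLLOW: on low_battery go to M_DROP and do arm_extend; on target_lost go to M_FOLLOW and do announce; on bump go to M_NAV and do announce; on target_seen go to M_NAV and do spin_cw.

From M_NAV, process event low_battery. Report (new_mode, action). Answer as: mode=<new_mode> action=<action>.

mode=M_FOLLOW action=spin_cw

current mode = M_NAV; filter table to that mode:
  (M_NAV, bump) → (M_NAV, motors_on)
  (M_NAV, target_seen) → (M_DROP, motors_on)
  (M_NAV, low_battery) → (M_FOLLOW, spin_cw)  ← event matches
  (M_NAV, target_lost) → (M_FOLLOW, arm_extend)
event = low_battery selects (M_FOLLOW, spin_cw)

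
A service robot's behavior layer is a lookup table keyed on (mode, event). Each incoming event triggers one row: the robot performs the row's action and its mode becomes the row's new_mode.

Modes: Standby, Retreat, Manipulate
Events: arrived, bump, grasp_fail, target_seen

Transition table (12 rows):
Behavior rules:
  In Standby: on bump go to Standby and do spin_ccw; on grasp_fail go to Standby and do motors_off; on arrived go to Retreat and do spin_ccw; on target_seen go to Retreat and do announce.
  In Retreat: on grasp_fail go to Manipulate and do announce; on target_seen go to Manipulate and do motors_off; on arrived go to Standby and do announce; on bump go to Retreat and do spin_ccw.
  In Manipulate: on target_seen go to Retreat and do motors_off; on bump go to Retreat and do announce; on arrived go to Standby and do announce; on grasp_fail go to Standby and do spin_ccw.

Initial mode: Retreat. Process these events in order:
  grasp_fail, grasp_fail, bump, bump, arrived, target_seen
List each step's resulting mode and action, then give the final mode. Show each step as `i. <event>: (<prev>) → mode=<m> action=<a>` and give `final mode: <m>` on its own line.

final mode: Manipulate

1. grasp_fail: (Retreat) → mode=Manipulate action=announce
2. grasp_fail: (Manipulate) → mode=Standby action=spin_ccw
3. bump: (Standby) → mode=Standby action=spin_ccw
4. bump: (Standby) → mode=Standby action=spin_ccw
5. arrived: (Standby) → mode=Retreat action=spin_ccw
6. target_seen: (Retreat) → mode=Manipulate action=motors_off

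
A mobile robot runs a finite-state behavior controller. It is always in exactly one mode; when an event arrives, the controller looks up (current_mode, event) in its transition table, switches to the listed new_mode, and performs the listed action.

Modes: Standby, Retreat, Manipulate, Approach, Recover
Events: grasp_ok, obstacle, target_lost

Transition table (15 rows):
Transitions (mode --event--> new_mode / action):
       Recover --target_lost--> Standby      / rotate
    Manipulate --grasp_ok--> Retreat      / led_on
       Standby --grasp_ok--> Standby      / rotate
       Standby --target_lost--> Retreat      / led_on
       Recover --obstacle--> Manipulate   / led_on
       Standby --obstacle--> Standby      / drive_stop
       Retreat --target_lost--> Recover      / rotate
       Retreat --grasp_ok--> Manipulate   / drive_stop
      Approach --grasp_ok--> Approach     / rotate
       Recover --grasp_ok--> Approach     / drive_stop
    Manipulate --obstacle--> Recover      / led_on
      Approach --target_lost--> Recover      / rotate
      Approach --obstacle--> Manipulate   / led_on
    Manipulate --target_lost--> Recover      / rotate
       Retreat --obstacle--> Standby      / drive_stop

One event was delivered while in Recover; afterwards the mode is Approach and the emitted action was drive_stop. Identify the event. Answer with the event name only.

grasp_ok

try grasp_ok: (Recover, grasp_ok) → (Approach, drive_stop)  ← matches
try obstacle: (Recover, obstacle) → (Manipulate, led_on)
try target_lost: (Recover, target_lost) → (Standby, rotate)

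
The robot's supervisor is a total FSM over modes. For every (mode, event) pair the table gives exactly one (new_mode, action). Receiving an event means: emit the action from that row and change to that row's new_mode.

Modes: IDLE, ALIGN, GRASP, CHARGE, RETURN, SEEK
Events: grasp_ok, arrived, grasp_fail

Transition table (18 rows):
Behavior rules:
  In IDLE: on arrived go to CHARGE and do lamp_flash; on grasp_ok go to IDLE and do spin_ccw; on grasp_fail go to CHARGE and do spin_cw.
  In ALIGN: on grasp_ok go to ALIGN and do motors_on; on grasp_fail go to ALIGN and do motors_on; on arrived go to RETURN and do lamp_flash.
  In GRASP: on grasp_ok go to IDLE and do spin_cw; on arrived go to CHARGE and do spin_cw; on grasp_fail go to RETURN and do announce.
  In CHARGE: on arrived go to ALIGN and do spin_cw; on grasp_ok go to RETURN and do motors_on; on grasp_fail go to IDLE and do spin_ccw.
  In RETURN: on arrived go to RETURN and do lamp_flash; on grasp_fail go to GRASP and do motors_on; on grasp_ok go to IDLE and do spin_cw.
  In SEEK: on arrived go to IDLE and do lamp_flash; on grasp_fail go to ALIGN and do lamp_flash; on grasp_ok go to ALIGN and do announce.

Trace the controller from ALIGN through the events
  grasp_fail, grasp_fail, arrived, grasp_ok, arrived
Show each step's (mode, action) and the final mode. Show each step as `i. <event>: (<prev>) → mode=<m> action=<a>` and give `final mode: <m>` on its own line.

final mode: CHARGE

1. grasp_fail: (ALIGN) → mode=ALIGN action=motors_on
2. grasp_fail: (ALIGN) → mode=ALIGN action=motors_on
3. arrived: (ALIGN) → mode=RETURN action=lamp_flash
4. grasp_ok: (RETURN) → mode=IDLE action=spin_cw
5. arrived: (IDLE) → mode=CHARGE action=lamp_flash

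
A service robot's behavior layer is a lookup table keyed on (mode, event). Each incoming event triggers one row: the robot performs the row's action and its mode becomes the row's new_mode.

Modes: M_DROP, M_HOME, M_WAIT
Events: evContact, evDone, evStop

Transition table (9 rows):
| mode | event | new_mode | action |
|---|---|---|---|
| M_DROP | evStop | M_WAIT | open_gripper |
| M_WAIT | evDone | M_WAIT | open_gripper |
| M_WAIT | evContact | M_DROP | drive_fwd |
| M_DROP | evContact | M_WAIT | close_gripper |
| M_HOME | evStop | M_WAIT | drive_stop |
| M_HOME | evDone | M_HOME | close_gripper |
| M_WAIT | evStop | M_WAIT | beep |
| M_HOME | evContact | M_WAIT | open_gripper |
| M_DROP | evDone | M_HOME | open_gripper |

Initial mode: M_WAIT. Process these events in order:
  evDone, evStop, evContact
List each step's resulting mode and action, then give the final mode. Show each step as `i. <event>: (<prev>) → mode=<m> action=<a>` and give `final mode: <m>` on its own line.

final mode: M_DROP

1. evDone: (M_WAIT) → mode=M_WAIT action=open_gripper
2. evStop: (M_WAIT) → mode=M_WAIT action=beep
3. evContact: (M_WAIT) → mode=M_DROP action=drive_fwd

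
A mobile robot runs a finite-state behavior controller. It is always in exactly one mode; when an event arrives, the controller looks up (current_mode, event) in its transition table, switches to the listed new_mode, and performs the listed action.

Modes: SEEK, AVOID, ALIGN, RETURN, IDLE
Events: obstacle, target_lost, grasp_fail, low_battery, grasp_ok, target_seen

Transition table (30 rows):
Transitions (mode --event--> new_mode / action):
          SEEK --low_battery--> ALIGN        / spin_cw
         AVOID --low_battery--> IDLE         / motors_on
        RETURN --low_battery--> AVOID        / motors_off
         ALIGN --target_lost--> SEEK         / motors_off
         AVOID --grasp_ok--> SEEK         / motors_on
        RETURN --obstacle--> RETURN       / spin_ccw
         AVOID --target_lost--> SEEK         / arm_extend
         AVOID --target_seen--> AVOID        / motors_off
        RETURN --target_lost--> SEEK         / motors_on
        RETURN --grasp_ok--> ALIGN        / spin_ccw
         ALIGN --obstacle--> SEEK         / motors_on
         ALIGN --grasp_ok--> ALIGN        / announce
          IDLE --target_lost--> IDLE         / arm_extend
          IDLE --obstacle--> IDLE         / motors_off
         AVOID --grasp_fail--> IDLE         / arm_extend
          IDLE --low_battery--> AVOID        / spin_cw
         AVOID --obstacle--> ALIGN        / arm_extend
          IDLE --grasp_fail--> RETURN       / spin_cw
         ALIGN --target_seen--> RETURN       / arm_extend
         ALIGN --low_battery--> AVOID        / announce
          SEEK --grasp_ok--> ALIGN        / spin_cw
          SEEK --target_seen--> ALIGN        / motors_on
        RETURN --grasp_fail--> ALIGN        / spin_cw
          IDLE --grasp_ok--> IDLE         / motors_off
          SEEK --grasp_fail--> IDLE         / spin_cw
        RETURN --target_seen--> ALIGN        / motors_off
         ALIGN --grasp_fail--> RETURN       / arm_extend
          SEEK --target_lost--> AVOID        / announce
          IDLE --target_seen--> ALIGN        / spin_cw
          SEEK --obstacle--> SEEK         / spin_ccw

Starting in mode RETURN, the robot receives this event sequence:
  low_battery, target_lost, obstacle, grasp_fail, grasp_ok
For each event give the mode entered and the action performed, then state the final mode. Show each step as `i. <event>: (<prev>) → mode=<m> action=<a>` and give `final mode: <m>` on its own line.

1. low_battery: (RETURN) → mode=AVOID action=motors_off
2. target_lost: (AVOID) → mode=SEEK action=arm_extend
3. obstacle: (SEEK) → mode=SEEK action=spin_ccw
4. grasp_fail: (SEEK) → mode=IDLE action=spin_cw
5. grasp_ok: (IDLE) → mode=IDLE action=motors_off

final mode: IDLE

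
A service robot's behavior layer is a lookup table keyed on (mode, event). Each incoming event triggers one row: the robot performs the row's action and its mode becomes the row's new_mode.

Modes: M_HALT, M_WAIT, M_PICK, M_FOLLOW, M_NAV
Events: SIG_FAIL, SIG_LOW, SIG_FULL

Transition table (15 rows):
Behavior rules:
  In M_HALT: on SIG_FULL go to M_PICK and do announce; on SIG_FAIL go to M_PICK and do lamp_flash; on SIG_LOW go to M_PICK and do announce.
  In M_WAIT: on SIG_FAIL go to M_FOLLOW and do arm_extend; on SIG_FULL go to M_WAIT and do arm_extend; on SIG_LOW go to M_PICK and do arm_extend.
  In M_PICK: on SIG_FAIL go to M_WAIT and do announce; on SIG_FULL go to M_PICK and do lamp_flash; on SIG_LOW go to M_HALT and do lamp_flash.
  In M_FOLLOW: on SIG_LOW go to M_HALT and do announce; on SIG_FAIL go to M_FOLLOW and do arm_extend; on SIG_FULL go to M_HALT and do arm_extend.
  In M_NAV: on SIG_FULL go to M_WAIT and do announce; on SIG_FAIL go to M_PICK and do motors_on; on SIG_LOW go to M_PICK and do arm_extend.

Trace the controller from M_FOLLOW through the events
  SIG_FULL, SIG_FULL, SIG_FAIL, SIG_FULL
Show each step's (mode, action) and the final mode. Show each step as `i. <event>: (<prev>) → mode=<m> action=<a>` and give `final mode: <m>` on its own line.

final mode: M_WAIT

1. SIG_FULL: (M_FOLLOW) → mode=M_HALT action=arm_extend
2. SIG_FULL: (M_HALT) → mode=M_PICK action=announce
3. SIG_FAIL: (M_PICK) → mode=M_WAIT action=announce
4. SIG_FULL: (M_WAIT) → mode=M_WAIT action=arm_extend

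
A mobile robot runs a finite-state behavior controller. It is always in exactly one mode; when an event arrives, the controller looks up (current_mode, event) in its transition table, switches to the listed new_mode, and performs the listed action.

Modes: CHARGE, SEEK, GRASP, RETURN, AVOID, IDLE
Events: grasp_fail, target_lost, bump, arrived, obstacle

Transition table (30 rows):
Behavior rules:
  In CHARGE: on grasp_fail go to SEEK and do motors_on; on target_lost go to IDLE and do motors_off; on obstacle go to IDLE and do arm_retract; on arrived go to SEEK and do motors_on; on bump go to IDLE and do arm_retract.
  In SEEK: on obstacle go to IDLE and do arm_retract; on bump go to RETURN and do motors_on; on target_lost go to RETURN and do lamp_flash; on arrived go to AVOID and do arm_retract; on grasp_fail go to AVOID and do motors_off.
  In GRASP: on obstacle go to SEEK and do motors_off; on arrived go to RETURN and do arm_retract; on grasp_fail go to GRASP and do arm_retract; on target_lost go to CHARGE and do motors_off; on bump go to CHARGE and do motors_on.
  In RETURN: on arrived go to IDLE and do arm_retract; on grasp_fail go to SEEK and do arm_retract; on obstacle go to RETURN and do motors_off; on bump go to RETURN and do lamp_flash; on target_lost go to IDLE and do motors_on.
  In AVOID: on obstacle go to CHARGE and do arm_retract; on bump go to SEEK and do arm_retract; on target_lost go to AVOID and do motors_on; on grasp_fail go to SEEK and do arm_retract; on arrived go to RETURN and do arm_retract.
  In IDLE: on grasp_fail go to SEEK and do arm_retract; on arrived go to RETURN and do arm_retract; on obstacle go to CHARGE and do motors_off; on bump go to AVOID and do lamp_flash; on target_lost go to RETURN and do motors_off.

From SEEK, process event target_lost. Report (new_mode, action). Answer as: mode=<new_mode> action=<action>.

current mode = SEEK; filter table to that mode:
  (SEEK, obstacle) → (IDLE, arm_retract)
  (SEEK, bump) → (RETURN, motors_on)
  (SEEK, target_lost) → (RETURN, lamp_flash)  ← event matches
  (SEEK, arrived) → (AVOID, arm_retract)
  (SEEK, grasp_fail) → (AVOID, motors_off)
event = target_lost selects (RETURN, lamp_flash)

mode=RETURN action=lamp_flash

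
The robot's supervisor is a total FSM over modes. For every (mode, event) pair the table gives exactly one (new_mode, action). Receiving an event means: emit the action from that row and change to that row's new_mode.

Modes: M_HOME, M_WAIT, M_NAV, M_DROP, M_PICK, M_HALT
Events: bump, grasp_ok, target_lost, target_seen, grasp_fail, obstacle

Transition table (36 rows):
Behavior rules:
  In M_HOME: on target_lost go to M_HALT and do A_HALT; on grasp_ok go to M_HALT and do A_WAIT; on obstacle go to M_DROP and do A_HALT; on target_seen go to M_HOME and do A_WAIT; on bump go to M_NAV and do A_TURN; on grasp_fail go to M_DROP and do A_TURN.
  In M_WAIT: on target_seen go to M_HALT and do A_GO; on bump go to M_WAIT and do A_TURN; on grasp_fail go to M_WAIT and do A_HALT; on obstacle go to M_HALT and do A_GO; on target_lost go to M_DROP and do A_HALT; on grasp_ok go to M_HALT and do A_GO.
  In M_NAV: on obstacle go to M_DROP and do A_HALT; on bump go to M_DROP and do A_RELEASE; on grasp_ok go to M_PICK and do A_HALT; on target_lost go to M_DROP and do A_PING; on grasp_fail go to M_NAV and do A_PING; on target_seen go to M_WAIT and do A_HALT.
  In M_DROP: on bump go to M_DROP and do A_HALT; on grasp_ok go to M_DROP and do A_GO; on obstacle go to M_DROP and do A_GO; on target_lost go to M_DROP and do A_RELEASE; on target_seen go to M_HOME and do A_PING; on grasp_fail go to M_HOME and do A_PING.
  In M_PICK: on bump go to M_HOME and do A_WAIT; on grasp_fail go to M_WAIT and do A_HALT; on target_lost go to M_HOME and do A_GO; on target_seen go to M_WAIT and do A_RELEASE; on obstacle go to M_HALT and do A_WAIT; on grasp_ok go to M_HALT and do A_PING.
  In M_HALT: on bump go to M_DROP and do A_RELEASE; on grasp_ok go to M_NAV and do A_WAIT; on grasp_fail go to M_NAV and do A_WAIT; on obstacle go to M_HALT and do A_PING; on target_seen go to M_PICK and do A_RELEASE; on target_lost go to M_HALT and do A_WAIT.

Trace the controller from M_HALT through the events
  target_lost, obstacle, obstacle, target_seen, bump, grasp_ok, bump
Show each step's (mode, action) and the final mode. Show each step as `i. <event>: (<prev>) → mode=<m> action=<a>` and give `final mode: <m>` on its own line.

final mode: M_DROP

1. target_lost: (M_HALT) → mode=M_HALT action=A_WAIT
2. obstacle: (M_HALT) → mode=M_HALT action=A_PING
3. obstacle: (M_HALT) → mode=M_HALT action=A_PING
4. target_seen: (M_HALT) → mode=M_PICK action=A_RELEASE
5. bump: (M_PICK) → mode=M_HOME action=A_WAIT
6. grasp_ok: (M_HOME) → mode=M_HALT action=A_WAIT
7. bump: (M_HALT) → mode=M_DROP action=A_RELEASE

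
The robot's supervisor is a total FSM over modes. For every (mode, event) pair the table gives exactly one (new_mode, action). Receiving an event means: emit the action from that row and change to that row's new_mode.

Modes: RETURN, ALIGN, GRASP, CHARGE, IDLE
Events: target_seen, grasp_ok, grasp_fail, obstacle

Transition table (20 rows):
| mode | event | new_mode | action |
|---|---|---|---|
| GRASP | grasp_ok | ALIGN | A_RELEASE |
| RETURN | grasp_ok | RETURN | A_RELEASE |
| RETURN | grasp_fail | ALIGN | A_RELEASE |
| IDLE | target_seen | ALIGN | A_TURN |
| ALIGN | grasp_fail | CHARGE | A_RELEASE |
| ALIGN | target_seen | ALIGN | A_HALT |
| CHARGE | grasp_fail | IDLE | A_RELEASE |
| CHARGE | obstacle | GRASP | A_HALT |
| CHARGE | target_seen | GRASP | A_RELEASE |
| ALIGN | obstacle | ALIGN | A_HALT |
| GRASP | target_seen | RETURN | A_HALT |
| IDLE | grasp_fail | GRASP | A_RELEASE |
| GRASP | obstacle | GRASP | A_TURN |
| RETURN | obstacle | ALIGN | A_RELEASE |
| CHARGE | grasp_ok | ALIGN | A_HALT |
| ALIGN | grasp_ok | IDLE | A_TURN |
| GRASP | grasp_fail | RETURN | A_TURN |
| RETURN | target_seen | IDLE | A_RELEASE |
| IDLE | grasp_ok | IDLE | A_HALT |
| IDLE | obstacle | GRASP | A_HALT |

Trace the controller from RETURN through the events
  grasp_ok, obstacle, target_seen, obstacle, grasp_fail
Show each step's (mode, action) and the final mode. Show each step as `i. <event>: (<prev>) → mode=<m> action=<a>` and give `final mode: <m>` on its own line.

final mode: CHARGE

1. grasp_ok: (RETURN) → mode=RETURN action=A_RELEASE
2. obstacle: (RETURN) → mode=ALIGN action=A_RELEASE
3. target_seen: (ALIGN) → mode=ALIGN action=A_HALT
4. obstacle: (ALIGN) → mode=ALIGN action=A_HALT
5. grasp_fail: (ALIGN) → mode=CHARGE action=A_RELEASE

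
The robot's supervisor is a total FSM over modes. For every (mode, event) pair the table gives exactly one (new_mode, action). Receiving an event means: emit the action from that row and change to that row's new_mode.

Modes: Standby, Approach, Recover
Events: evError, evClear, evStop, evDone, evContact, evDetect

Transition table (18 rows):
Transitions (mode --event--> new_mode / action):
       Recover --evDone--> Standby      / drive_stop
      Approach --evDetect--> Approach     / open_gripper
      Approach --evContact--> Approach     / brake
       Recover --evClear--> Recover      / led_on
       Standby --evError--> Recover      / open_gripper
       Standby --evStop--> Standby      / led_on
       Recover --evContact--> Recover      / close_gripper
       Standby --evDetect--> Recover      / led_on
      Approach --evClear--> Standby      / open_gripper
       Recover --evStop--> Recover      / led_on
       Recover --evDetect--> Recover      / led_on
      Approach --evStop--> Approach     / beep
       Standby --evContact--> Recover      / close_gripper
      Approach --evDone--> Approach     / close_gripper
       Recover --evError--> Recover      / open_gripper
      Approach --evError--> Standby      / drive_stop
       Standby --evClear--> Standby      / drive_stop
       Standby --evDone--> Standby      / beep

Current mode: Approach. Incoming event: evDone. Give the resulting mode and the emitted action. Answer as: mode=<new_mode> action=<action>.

current mode = Approach; filter table to that mode:
  (Approach, evDetect) → (Approach, open_gripper)
  (Approach, evContact) → (Approach, brake)
  (Approach, evClear) → (Standby, open_gripper)
  (Approach, evStop) → (Approach, beep)
  (Approach, evDone) → (Approach, close_gripper)  ← event matches
  (Approach, evError) → (Standby, drive_stop)
event = evDone selects (Approach, close_gripper)

mode=Approach action=close_gripper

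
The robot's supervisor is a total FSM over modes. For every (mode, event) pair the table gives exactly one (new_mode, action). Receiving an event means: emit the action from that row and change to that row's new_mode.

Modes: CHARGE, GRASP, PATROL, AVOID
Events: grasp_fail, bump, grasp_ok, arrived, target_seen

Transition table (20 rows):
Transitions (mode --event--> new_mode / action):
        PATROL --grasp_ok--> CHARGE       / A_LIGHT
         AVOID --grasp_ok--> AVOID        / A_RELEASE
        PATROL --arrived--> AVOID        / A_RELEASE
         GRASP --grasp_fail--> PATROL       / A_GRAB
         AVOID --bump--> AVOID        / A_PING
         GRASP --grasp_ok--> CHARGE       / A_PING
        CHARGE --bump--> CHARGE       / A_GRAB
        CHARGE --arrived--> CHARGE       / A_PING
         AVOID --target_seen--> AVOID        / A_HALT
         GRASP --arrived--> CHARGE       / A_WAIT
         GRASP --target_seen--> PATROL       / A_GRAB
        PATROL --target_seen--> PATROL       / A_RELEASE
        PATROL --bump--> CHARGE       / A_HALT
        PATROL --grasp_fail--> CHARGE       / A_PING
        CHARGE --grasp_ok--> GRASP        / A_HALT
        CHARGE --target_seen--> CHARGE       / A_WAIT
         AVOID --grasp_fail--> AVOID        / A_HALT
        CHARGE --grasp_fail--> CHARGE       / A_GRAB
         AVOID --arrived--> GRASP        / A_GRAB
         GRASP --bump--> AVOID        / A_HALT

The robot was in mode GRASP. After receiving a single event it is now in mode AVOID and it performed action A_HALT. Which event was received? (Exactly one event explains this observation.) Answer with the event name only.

bump

try grasp_fail: (GRASP, grasp_fail) → (PATROL, A_GRAB)
try bump: (GRASP, bump) → (AVOID, A_HALT)  ← matches
try grasp_ok: (GRASP, grasp_ok) → (CHARGE, A_PING)
try arrived: (GRASP, arrived) → (CHARGE, A_WAIT)
try target_seen: (GRASP, target_seen) → (PATROL, A_GRAB)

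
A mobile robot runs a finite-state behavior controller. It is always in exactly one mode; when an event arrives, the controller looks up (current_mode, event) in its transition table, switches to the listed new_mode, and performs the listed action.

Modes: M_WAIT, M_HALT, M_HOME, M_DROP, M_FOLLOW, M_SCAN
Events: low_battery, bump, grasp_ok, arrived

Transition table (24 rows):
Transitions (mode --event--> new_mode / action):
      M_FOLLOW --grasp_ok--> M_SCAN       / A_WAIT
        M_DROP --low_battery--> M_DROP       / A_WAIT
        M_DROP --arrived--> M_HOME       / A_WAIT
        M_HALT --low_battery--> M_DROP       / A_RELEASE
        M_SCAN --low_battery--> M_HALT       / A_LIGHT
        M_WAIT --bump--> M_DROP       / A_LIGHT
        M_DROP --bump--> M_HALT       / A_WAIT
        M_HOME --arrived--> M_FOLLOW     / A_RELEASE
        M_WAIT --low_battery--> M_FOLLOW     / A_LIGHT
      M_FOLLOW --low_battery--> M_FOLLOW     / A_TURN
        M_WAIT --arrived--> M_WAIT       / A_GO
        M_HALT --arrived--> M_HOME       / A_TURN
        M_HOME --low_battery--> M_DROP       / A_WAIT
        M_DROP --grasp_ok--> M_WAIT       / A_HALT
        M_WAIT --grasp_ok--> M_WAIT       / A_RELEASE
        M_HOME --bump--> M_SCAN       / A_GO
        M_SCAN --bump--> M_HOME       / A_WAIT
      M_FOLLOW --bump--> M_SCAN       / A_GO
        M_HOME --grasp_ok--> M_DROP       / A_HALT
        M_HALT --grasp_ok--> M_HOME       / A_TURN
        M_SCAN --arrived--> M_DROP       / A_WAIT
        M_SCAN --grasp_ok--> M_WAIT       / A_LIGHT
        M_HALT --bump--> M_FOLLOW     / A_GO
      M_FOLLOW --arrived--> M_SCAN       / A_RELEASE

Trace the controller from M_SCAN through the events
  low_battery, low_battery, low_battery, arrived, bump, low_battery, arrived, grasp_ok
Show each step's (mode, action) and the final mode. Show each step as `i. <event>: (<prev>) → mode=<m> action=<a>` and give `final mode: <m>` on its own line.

1. low_battery: (M_SCAN) → mode=M_HALT action=A_LIGHT
2. low_battery: (M_HALT) → mode=M_DROP action=A_RELEASE
3. low_battery: (M_DROP) → mode=M_DROP action=A_WAIT
4. arrived: (M_DROP) → mode=M_HOME action=A_WAIT
5. bump: (M_HOME) → mode=M_SCAN action=A_GO
6. low_battery: (M_SCAN) → mode=M_HALT action=A_LIGHT
7. arrived: (M_HALT) → mode=M_HOME action=A_TURN
8. grasp_ok: (M_HOME) → mode=M_DROP action=A_HALT

final mode: M_DROP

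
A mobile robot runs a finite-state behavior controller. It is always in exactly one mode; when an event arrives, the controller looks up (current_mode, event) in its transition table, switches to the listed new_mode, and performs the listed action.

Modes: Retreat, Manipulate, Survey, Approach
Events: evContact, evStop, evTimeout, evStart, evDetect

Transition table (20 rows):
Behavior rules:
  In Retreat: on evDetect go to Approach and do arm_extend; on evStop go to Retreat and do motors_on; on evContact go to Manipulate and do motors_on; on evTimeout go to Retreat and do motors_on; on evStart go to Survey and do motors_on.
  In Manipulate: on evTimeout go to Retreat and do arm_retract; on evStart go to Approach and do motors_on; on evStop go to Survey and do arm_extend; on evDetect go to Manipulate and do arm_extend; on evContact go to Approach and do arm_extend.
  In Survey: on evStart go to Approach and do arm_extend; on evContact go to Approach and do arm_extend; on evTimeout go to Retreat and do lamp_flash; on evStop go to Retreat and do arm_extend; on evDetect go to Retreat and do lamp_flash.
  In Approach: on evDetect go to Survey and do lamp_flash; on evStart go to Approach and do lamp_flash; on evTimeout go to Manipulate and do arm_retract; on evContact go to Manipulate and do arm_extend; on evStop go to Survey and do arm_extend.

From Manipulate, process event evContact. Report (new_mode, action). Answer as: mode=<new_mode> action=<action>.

current mode = Manipulate; filter table to that mode:
  (Manipulate, evTimeout) → (Retreat, arm_retract)
  (Manipulate, evStart) → (Approach, motors_on)
  (Manipulate, evStop) → (Survey, arm_extend)
  (Manipulate, evDetect) → (Manipulate, arm_extend)
  (Manipulate, evContact) → (Approach, arm_extend)  ← event matches
event = evContact selects (Approach, arm_extend)

mode=Approach action=arm_extend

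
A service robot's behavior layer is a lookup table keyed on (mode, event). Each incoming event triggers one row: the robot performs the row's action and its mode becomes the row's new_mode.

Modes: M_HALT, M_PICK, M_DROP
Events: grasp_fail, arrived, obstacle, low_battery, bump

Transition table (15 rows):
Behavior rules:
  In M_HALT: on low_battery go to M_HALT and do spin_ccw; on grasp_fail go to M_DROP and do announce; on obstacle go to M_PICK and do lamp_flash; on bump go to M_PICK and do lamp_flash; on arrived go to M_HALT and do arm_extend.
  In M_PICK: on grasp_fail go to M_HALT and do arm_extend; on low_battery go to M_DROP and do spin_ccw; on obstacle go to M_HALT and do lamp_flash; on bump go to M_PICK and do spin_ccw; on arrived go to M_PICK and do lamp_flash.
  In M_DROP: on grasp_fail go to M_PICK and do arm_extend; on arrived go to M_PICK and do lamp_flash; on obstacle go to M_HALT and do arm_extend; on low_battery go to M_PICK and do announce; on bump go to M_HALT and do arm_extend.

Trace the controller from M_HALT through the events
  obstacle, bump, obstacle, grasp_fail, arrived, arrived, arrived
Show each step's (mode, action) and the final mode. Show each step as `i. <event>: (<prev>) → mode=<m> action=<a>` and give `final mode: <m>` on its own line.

final mode: M_PICK

1. obstacle: (M_HALT) → mode=M_PICK action=lamp_flash
2. bump: (M_PICK) → mode=M_PICK action=spin_ccw
3. obstacle: (M_PICK) → mode=M_HALT action=lamp_flash
4. grasp_fail: (M_HALT) → mode=M_DROP action=announce
5. arrived: (M_DROP) → mode=M_PICK action=lamp_flash
6. arrived: (M_PICK) → mode=M_PICK action=lamp_flash
7. arrived: (M_PICK) → mode=M_PICK action=lamp_flash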